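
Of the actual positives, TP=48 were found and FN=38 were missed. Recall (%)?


Recall = TP/(TP+FN)
= 48/(48+38)
= 48/86 = 55.81%

55.81%


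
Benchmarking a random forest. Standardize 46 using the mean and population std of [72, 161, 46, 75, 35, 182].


μ = 95.1667, σ = 56.0578
z = (46 - 95.1667)/56.0578 = -0.8771

-0.8771


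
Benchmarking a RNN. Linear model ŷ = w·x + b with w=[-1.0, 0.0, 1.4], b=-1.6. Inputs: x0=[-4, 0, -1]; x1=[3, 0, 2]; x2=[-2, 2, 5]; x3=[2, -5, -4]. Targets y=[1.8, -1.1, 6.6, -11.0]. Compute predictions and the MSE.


ŷ0 = (-1.0)·(-4) + (0.0)·(0) + (1.4)·(-1) - 1.6 = 1.0
ŷ1 = (-1.0)·(3) + (0.0)·(0) + (1.4)·(2) - 1.6 = -1.8
ŷ2 = (-1.0)·(-2) + (0.0)·(2) + (1.4)·(5) - 1.6 = 7.4
ŷ3 = (-1.0)·(2) + (0.0)·(-5) + (1.4)·(-4) - 1.6 = -9.2
errors² = [0.64, 0.49, 0.64, 3.24]
MSE = 5.0100/4 = 1.2525

1.2525


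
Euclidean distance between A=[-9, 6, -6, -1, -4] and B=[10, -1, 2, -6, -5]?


d = √((-9-10)² + (6+ 1)² + (-6-2)² + (-1+ 6)² + (-4+ 5)²)
  = √(361 + 49 + 64 + 25 + 1)
  = √500 = 22.3607

22.3607


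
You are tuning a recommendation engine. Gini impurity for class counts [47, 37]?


Probabilities: [47/84, 37/84] ≈ [0.5595, 0.4405]
Σpᵢ² = (2209 + 1369)/84² = 3578/7056
Gini = 1 - Σpᵢ² = 1 - 3578/7056 = 0.4929

0.4929


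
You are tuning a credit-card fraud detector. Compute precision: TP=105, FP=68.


Precision = TP/(TP+FP)
= 105/(105+68)
= 105/173 = 60.69%

60.69%


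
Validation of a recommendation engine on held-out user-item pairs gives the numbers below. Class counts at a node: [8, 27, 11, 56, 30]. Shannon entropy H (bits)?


Probabilities: [8/132, 27/132, 11/132, 56/132, 30/132] ≈ [0.0606, 0.2045, 0.0833, 0.4242, 0.2273]
H = -((8/132)·log₂(8/132) + (27/132)·log₂(27/132) + (11/132)·log₂(11/132) + (56/132)·log₂(56/132) + (30/132)·log₂(30/132))
  = 2.0228 bits

2.0228 bits


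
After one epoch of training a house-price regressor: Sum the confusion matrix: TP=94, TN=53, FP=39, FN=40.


Total = TP + TN + FP + FN
= 94 + 53 + 39 + 40
= 226
(Predicted positive: 133, predicted negative: 93)

226


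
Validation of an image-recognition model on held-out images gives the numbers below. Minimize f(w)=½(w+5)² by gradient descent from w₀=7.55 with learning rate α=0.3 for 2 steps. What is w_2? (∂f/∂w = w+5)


step 1: grad = 7.55+5 = 12.55; w = 7.55 - 0.3·(12.55) = 3.785
step 2: grad = 3.785+5 = 8.785; w = 3.785 - 0.3·(8.785) = 1.1495

1.1495


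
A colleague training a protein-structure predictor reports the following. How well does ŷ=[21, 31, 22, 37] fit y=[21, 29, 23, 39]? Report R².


ȳ = 28
SS_res = Σ(y-ŷ)² = 9
SS_tot = Σ(y-ȳ)² = 196
R² = 1 - SS_res/SS_tot = 1 - 0.0459 = 0.9541

0.9541


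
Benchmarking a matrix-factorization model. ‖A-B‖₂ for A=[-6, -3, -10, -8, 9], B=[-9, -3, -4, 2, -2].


d = √((-6+ 9)² + (-3+ 3)² + (-10+ 4)² + (-8-2)² + (9+ 2)²)
  = √(9 + 0 + 36 + 100 + 121)
  = √266 = 16.3095

16.3095


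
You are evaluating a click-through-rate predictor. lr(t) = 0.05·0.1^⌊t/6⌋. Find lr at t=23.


n_drops = ⌊23/6⌋ = 3
lr = 0.05·0.1^3 = 0.05·0.001 = 0.00005

0.00005


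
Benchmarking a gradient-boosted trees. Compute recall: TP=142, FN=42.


Recall = TP/(TP+FN)
= 142/(142+42)
= 142/184 = 77.17%

77.17%


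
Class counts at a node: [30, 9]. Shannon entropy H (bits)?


Probabilities: [30/39, 9/39] ≈ [0.7692, 0.2308]
H = -((30/39)·log₂(30/39) + (9/39)·log₂(9/39))
  = 0.7793 bits

0.7793 bits


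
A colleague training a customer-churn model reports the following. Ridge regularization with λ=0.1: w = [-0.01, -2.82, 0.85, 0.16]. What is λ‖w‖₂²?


‖w‖₂² = (-0.01)² + (-2.82)² + (0.85)² + (0.16)²
     = 0.0001 + 7.9524 + 0.7225 + 0.0256
     = 8.7006
λ·‖w‖₂² = 0.1·8.7006 = 0.87006

0.87006


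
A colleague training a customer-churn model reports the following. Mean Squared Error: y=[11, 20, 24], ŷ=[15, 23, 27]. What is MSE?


Squared errors: (11-15)²=16, (20-23)²=9, (24-27)²=9
Sum = 34
MSE = 34/3 = 34/3

34/3


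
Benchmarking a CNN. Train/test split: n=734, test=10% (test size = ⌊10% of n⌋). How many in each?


Test = ⌊734·10/100⌋ = 73
Train = 734 - 73 = 661

Train: 661, Test: 73


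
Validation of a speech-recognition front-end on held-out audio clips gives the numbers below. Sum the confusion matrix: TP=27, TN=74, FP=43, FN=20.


Total = TP + TN + FP + FN
= 27 + 74 + 43 + 20
= 164
(Predicted positive: 70, predicted negative: 94)

164


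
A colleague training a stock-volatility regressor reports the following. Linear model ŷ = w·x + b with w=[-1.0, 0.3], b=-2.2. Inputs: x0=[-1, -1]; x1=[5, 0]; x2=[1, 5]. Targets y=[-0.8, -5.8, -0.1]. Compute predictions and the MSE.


ŷ0 = (-1.0)·(-1) + (0.3)·(-1) - 2.2 = -1.5
ŷ1 = (-1.0)·(5) + (0.3)·(0) - 2.2 = -7.2
ŷ2 = (-1.0)·(1) + (0.3)·(5) - 2.2 = -1.7
errors² = [0.49, 1.96, 2.56]
MSE = 5.0100/3 = 1.67

1.67


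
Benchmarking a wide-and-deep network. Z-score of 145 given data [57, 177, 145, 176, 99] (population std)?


μ = 130.8, σ = 46.5549
z = (145 - 130.8)/46.5549 = 0.305

0.305


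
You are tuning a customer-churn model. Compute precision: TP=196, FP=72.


Precision = TP/(TP+FP)
= 196/(196+72)
= 196/268 = 73.13%

73.13%


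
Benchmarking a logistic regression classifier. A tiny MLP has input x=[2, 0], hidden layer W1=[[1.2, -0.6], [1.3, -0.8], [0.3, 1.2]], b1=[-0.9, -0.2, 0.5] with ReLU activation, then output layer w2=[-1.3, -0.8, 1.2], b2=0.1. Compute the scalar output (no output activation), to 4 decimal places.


z1[0] = (1.2)·(2) + (-0.6)·(0) - 0.9 = 1.5
z1[1] = (1.3)·(2) + (-0.8)·(0) - 0.2 = 2.4
z1[2] = (0.3)·(2) + (1.2)·(0) + 0.5 = 1.1
h = ReLU(z1) = [1.5, 2.4, 1.1]
output = (-1.3)·(1.5) + (-0.8)·(2.4) + (1.2)·(1.1) + 0.1 = -2.45

-2.45


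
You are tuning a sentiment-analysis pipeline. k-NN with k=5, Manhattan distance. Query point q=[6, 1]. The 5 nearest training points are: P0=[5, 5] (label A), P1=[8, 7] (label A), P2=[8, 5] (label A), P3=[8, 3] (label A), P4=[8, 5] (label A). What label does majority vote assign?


d(q,P0) = 5  (label A)
d(q,P1) = 8  (label A)
d(q,P2) = 6  (label A)
d(q,P3) = 4  (label A)
d(q,P4) = 6  (label A)
Votes: A=5, B=0
Majority → A

A


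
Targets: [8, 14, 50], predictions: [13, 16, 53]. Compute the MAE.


Absolute errors: |8-13|=5, |14-16|=2, |50-53|=3
Sum = 10
MAE = 10/3 = 10/3

10/3


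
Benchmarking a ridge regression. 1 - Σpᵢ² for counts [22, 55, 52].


Probabilities: [22/129, 55/129, 52/129] ≈ [0.1705, 0.4264, 0.4031]
Σpᵢ² = (484 + 3025 + 2704)/129² = 6213/16641
Gini = 1 - Σpᵢ² = 1 - 6213/16641 = 0.6266

0.6266


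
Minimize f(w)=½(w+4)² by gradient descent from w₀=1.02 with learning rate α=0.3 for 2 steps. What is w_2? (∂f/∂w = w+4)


step 1: grad = 1.02+4 = 5.02; w = 1.02 - 0.3·(5.02) = -0.486
step 2: grad = -0.486+4 = 3.514; w = -0.486 - 0.3·(3.514) = -1.5402

-1.5402


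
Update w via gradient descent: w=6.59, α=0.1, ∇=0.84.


w_new = w - α·∇
= 6.59 - 0.1·0.84
= 6.59 - 0.084
= 6.506

6.506


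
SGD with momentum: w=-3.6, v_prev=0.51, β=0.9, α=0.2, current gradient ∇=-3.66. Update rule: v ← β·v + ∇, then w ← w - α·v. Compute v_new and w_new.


v_new = 0.9·0.51 - 3.66 = 0.459 - 3.66 = -3.201
w_new = -3.6 - 0.2·-3.201 = -3.6 + 0.6402 = -2.9598

v_new=-3.201, w_new=-2.9598


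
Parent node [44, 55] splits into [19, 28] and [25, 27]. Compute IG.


Parent = [44, 55], H_parent = 0.9911
H_left = 0.9734 (n=47), H_right = 0.9989 (n=52)
H_children = (47/99)·0.9734 + (52/99)·0.9989 = 0.9868
IG = 0.9911 - 0.9868 = 0.0043

0.0043


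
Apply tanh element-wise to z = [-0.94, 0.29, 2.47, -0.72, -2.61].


tanh(-0.94) = -0.7352
tanh(0.29) = 0.2821
tanh(2.47) = 0.9858
tanh(-0.72) = -0.6169
tanh(-2.61) = -0.9892
result = [-0.7352, 0.2821, 0.9858, -0.6169, -0.9892]

[-0.7352, 0.2821, 0.9858, -0.6169, -0.9892]


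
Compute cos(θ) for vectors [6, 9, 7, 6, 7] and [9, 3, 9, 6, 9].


A·B = 6·9 + 9·3 + 7·9 + 6·6 + 7·9 = 243
‖A‖ = √251 = 15.843, ‖B‖ = √288 = 16.9706
cos = 243/(√251·√288) = 243/√72288 = 0.9038

0.9038


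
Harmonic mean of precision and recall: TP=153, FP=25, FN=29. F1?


Precision = 153/178 = 0.8596
Recall = 153/182 = 0.8407
F1 = 2·P·R/(P+R) = 2·TP/(2·TP+FP+FN) = 306/(306+25+29) = 306/360 = 0.85

0.85


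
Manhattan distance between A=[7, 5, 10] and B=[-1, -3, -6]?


d = |7+ 1| + |5+ 3| + |10+ 6|
  = 8 + 8 + 16
  = 32

32


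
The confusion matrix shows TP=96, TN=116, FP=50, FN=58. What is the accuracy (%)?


Accuracy = (TP+TN)/(TP+TN+FP+FN)
= (96+116)/(320)
= 212/320 = 66.25%

66.25%


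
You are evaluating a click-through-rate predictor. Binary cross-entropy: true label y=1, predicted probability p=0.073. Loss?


BCE = -[y·ln(p) + (1-y)·ln(1-p)]
= -1·ln(0.073) - 0
= -ln(0.073) = 2.6173

2.6173


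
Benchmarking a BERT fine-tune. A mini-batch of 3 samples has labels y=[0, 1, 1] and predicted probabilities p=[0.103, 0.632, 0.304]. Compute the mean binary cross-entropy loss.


L[0] = -ln(1-0.103) = -ln(0.897) = 0.1087
L[1] = -ln(0.632) = 0.4589
L[2] = -ln(0.304) = 1.1907
mean = (0.1087 + 0.4589 + 1.1907)/3 = 0.5861

0.5861


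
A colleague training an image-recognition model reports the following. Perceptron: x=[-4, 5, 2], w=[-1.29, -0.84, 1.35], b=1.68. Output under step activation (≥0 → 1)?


z = (-4)·(-1.29) + (5)·(-0.84) + (2)·(1.35) + 1.68
  = 5.34
step(z) = 1 (z≥0)

1


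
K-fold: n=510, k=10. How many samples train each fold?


Fold size = 510/10 = 51
Training per fold = 510 - 51 = 459

459


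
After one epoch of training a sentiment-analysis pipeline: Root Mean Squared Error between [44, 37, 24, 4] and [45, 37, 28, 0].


MSE = 33/4 = 8.25
RMSE = √(33/4) = 2.8723

2.8723


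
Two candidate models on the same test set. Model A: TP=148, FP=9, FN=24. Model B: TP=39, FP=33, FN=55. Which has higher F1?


Model A: P=148/157=0.9427, R=148/172=0.8605, F1=2PR/(P+R)=2TP/(2TP+FP+FN)=296/329=0.8997
Model B: P=39/72=0.5417, R=39/94=0.4149, F1=2PR/(P+R)=2TP/(2TP+FP+FN)=78/166=0.4699
0.8997 > 0.4699 → Model A

Model A


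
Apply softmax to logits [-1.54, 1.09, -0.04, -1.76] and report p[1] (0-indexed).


Exponentials: e^-1.54=0.2144, e^1.09=2.9743, e^-0.04=0.9608, e^-1.76=0.172
Sum = 4.3215
Softmax = [0.0496, 0.6883, 0.2223, 0.0398]
p[1] = 2.9743/4.3215 = 0.6883

0.6883


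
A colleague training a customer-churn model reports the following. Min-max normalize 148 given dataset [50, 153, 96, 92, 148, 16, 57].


min=16, max=153
(148-16)/(153-16) = 132/137 = 0.9635

0.9635


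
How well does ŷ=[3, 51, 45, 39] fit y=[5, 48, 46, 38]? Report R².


ȳ = 34.25
SS_res = Σ(y-ŷ)² = 15
SS_tot = Σ(y-ȳ)² = 1196.75
R² = 1 - SS_res/SS_tot = 1 - 0.0125 = 0.9875

0.9875


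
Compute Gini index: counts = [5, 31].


Probabilities: [5/36, 31/36] ≈ [0.1389, 0.8611]
Σpᵢ² = (25 + 961)/36² = 986/1296
Gini = 1 - Σpᵢ² = 1 - 986/1296 = 0.2392

0.2392


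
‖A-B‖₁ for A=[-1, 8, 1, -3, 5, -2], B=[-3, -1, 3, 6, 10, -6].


d = |-1+ 3| + |8+ 1| + |1-3| + |-3-6| + |5-10| + |-2+ 6|
  = 2 + 9 + 2 + 9 + 5 + 4
  = 31

31


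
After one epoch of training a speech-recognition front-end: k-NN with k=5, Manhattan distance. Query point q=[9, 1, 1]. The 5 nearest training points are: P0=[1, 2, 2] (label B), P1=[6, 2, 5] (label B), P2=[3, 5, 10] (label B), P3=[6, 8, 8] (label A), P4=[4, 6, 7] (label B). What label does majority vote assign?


d(q,P0) = 10  (label B)
d(q,P1) = 8  (label B)
d(q,P2) = 19  (label B)
d(q,P3) = 17  (label A)
d(q,P4) = 16  (label B)
Votes: A=1, B=4
Majority → B

B


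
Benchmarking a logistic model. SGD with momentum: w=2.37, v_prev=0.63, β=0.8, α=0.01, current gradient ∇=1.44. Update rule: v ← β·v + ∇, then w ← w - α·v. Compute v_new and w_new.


v_new = 0.8·0.63 + 1.44 = 0.504 + 1.44 = 1.944
w_new = 2.37 - 0.01·1.944 = 2.37 - 0.01944 = 2.35056

v_new=1.944, w_new=2.35056


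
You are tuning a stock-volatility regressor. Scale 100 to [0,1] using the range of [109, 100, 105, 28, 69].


min=28, max=109
(100-28)/(109-28) = 72/81 = 0.8889

0.8889


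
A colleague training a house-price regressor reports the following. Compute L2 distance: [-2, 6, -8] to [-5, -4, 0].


d = √((-2+ 5)² + (6+ 4)² + (-8-0)²)
  = √(9 + 100 + 64)
  = √173 = 13.1529

13.1529


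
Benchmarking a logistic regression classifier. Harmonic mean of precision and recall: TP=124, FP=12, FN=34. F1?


Precision = 124/136 = 0.9118
Recall = 124/158 = 0.7848
F1 = 2·P·R/(P+R) = 2·TP/(2·TP+FP+FN) = 248/(248+12+34) = 248/294 = 0.8435

0.8435


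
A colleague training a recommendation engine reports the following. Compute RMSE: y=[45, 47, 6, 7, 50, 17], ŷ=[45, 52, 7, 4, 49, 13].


MSE = 52/6 = 8.6667
RMSE = √(52/6) = 2.9439

2.9439


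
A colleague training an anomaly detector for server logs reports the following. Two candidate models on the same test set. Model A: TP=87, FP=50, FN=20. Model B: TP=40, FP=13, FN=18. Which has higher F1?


Model A: P=87/137=0.635, R=87/107=0.8131, F1=2PR/(P+R)=2TP/(2TP+FP+FN)=174/244=0.7131
Model B: P=40/53=0.7547, R=40/58=0.6897, F1=2PR/(P+R)=2TP/(2TP+FP+FN)=80/111=0.7207
0.7131 < 0.7207 → Model B

Model B


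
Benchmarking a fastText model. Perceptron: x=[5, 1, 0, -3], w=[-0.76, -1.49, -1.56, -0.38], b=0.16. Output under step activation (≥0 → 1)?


z = (5)·(-0.76) + (1)·(-1.49) + (0)·(-1.56) + (-3)·(-0.38) + 0.16
  = -3.99
step(z) = 0 (z<0)

0


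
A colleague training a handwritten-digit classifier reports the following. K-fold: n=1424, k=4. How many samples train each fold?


Fold size = 1424/4 = 356
Training per fold = 1424 - 356 = 1068

1068


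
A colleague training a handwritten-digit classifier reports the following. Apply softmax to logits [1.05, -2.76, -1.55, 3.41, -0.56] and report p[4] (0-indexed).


Exponentials: e^1.05=2.8577, e^-2.76=0.0633, e^-1.55=0.2122, e^3.41=30.2652, e^-0.56=0.5712
Sum = 33.9696
Softmax = [0.0841, 0.0019, 0.0062, 0.8909, 0.0168]
p[4] = 0.5712/33.9696 = 0.0168

0.0168


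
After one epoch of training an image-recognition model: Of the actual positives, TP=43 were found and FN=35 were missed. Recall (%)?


Recall = TP/(TP+FN)
= 43/(43+35)
= 43/78 = 55.13%

55.13%


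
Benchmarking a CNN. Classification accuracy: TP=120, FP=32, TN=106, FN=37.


Accuracy = (TP+TN)/(TP+TN+FP+FN)
= (120+106)/(295)
= 226/295 = 76.61%

76.61%


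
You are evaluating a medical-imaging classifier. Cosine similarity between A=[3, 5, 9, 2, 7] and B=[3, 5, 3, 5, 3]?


A·B = 3·3 + 5·5 + 9·3 + 2·5 + 7·3 = 92
‖A‖ = √168 = 12.9615, ‖B‖ = √77 = 8.775
cos = 92/(√168·√77) = 92/√12936 = 0.8089

0.8089


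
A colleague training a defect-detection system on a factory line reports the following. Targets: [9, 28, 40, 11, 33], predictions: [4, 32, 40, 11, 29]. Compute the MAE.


Absolute errors: |9-4|=5, |28-32|=4, |40-40|=0, |11-11|=0, |33-29|=4
Sum = 13
MAE = 13/5 = 13/5

13/5


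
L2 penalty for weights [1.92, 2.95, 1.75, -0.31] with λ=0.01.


‖w‖₂² = (1.92)² + (2.95)² + (1.75)² + (-0.31)²
     = 3.6864 + 8.7025 + 3.0625 + 0.0961
     = 15.5475
λ·‖w‖₂² = 0.01·15.5475 = 0.155475

0.155475


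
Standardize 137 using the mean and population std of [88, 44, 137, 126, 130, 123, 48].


μ = 99.4286, σ = 36.7535
z = (137 - 99.4286)/36.7535 = 1.0223

1.0223


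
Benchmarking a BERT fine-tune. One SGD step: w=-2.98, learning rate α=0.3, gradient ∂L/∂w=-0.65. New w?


w_new = w - α·∇
= -2.98 - 0.3·-0.65
= -2.98 + 0.195
= -2.785

-2.785


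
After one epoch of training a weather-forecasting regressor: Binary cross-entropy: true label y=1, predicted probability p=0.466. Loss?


BCE = -[y·ln(p) + (1-y)·ln(1-p)]
= -1·ln(0.466) - 0
= -ln(0.466) = 0.7636

0.7636


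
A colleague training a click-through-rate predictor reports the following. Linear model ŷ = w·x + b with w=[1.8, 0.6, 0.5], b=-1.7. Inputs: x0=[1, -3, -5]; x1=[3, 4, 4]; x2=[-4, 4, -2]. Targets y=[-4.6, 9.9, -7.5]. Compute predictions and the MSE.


ŷ0 = (1.8)·(1) + (0.6)·(-3) + (0.5)·(-5) - 1.7 = -4.2
ŷ1 = (1.8)·(3) + (0.6)·(4) + (0.5)·(4) - 1.7 = 8.1
ŷ2 = (1.8)·(-4) + (0.6)·(4) + (0.5)·(-2) - 1.7 = -7.5
errors² = [0.16, 3.24, 0.0]
MSE = 3.4000/3 = 1.1333

1.1333


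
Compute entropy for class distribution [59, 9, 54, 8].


Probabilities: [59/130, 9/130, 54/130, 8/130] ≈ [0.4538, 0.0692, 0.4154, 0.0615]
H = -((59/130)·log₂(59/130) + (9/130)·log₂(9/130) + (54/130)·log₂(54/130) + (8/130)·log₂(8/130))
  = 1.558 bits

1.558 bits


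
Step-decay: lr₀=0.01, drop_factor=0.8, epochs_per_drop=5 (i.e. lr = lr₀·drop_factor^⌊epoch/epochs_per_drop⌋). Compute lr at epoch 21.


n_drops = ⌊21/5⌋ = 4
lr = 0.01·0.8^4 = 0.01·0.4096 = 0.004096

0.004096


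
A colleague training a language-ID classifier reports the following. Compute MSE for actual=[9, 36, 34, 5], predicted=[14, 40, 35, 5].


Squared errors: (9-14)²=25, (36-40)²=16, (34-35)²=1, (5-5)²=0
Sum = 42
MSE = 42/4 = 21/2

21/2


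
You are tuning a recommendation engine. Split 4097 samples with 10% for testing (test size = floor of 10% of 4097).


Test = ⌊4097·10/100⌋ = 409
Train = 4097 - 409 = 3688

Train: 3688, Test: 409


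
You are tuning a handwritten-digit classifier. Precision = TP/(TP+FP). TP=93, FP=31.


Precision = TP/(TP+FP)
= 93/(93+31)
= 93/124 = 75.0%

75.0%


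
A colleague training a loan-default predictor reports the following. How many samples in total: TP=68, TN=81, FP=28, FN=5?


Total = TP + TN + FP + FN
= 68 + 81 + 28 + 5
= 182
(Predicted positive: 96, predicted negative: 86)

182


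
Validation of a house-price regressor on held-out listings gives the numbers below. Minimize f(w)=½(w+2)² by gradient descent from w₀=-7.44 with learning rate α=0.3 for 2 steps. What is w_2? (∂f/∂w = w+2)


step 1: grad = -7.44+2 = -5.44; w = -7.44 - 0.3·(-5.44) = -5.808
step 2: grad = -5.808+2 = -3.808; w = -5.808 - 0.3·(-3.808) = -4.6656

-4.6656


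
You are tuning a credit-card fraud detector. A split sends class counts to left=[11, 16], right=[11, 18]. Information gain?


Parent = [22, 34], H_parent = 0.9666
H_left = 0.9751 (n=27), H_right = 0.9576 (n=29)
H_children = (27/56)·0.9751 + (29/56)·0.9576 = 0.966
IG = 0.9666 - 0.966 = 0.0006

0.0006


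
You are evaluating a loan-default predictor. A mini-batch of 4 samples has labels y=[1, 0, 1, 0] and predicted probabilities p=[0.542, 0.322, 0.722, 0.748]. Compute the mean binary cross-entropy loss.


L[0] = -ln(0.542) = 0.6125
L[1] = -ln(1-0.322) = -ln(0.678) = 0.3886
L[2] = -ln(0.722) = 0.3257
L[3] = -ln(1-0.748) = -ln(0.252) = 1.3783
mean = (0.6125 + 0.3886 + 0.3257 + 1.3783)/4 = 0.6763

0.6763


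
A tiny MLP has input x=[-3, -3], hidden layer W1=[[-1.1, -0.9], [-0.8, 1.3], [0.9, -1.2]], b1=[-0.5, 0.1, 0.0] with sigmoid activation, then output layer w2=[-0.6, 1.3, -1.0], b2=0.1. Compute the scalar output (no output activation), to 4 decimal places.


z1[0] = (-1.1)·(-3) + (-0.9)·(-3) - 0.5 = 5.5
z1[1] = (-0.8)·(-3) + (1.3)·(-3) + 0.1 = -1.4
z1[2] = (0.9)·(-3) + (-1.2)·(-3) + 0.0 = 0.9
h = sigmoid(z1) = [0.9959, 0.1978, 0.7109]
output = (-0.6)·(0.9959) + (1.3)·(0.1978) + (-1.0)·(0.7109) + 0.1 = -0.9513

-0.9513


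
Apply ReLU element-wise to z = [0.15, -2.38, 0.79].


ReLU(0.15) = max(0, 0.15) = 0.15
ReLU(-2.38) = max(0, -2.38) = 0.0
ReLU(0.79) = max(0, 0.79) = 0.79
result = [0.15, 0.0, 0.79]

[0.15, 0.0, 0.79]


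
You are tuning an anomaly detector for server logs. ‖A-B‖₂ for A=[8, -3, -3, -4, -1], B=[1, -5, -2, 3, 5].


d = √((8-1)² + (-3+ 5)² + (-3+ 2)² + (-4-3)² + (-1-5)²)
  = √(49 + 4 + 1 + 49 + 36)
  = √139 = 11.7898

11.7898


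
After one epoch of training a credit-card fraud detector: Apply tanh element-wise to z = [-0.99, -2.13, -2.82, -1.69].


tanh(-0.99) = -0.7574
tanh(-2.13) = -0.9721
tanh(-2.82) = -0.9929
tanh(-1.69) = -0.9341
result = [-0.7574, -0.9721, -0.9929, -0.9341]

[-0.7574, -0.9721, -0.9929, -0.9341]


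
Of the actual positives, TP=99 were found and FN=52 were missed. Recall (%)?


Recall = TP/(TP+FN)
= 99/(99+52)
= 99/151 = 65.56%

65.56%


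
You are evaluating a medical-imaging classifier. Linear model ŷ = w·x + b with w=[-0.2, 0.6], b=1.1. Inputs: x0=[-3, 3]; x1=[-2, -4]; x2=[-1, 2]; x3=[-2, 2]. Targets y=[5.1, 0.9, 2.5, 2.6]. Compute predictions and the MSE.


ŷ0 = (-0.2)·(-3) + (0.6)·(3) + 1.1 = 3.5
ŷ1 = (-0.2)·(-2) + (0.6)·(-4) + 1.1 = -0.9
ŷ2 = (-0.2)·(-1) + (0.6)·(2) + 1.1 = 2.5
ŷ3 = (-0.2)·(-2) + (0.6)·(2) + 1.1 = 2.7
errors² = [2.56, 3.24, 0.0, 0.01]
MSE = 5.8100/4 = 1.4525

1.4525


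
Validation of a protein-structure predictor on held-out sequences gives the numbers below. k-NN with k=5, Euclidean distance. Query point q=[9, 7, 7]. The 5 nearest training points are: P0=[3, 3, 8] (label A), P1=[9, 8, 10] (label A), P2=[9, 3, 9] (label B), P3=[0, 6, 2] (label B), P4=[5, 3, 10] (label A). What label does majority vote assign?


d(q,P0) = 7.2801  (label A)
d(q,P1) = 3.1623  (label A)
d(q,P2) = 4.4721  (label B)
d(q,P3) = 10.3441  (label B)
d(q,P4) = 6.4031  (label A)
Votes: A=3, B=2
Majority → A

A


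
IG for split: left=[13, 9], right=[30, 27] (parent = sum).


Parent = [43, 36], H_parent = 0.9943
H_left = 0.976 (n=22), H_right = 0.998 (n=57)
H_children = (22/79)·0.976 + (57/79)·0.998 = 0.9919
IG = 0.9943 - 0.9919 = 0.0024

0.0024


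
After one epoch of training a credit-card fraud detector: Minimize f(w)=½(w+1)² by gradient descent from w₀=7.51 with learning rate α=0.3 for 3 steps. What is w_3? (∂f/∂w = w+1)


step 1: grad = 7.51+1 = 8.51; w = 7.51 - 0.3·(8.51) = 4.957
step 2: grad = 4.957+1 = 5.957; w = 4.957 - 0.3·(5.957) = 3.1699
step 3: grad = 3.1699+1 = 4.1699; w = 3.1699 - 0.3·(4.1699) = 1.91893

1.91893


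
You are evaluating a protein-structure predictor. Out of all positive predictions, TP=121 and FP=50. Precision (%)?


Precision = TP/(TP+FP)
= 121/(121+50)
= 121/171 = 70.76%

70.76%


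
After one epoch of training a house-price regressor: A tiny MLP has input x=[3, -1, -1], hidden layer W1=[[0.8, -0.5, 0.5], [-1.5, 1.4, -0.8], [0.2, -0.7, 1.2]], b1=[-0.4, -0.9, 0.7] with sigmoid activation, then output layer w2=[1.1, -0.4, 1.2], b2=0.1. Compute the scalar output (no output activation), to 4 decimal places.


z1[0] = (0.8)·(3) + (-0.5)·(-1) + (0.5)·(-1) - 0.4 = 2.0
z1[1] = (-1.5)·(3) + (1.4)·(-1) + (-0.8)·(-1) - 0.9 = -6.0
z1[2] = (0.2)·(3) + (-0.7)·(-1) + (1.2)·(-1) + 0.7 = 0.8
h = sigmoid(z1) = [0.8808, 0.0025, 0.69]
output = (1.1)·(0.8808) + (-0.4)·(0.0025) + (1.2)·(0.69) + 0.1 = 1.8959

1.8959


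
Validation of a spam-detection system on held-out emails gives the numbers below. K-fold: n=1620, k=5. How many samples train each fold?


Fold size = 1620/5 = 324
Training per fold = 1620 - 324 = 1296

1296


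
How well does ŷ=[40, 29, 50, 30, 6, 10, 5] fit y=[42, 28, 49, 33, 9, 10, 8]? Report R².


ȳ = 25.5714
SS_res = Σ(y-ŷ)² = 33
SS_tot = Σ(y-ȳ)² = 1705.71
R² = 1 - SS_res/SS_tot = 1 - 0.0193 = 0.9807

0.9807


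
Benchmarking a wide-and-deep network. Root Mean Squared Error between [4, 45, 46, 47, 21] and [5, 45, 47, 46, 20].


MSE = 4/5 = 0.8
RMSE = √(4/5) = 0.8944

0.8944


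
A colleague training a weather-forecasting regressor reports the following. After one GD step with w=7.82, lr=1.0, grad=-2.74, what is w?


w_new = w - α·∇
= 7.82 - 1.0·-2.74
= 7.82 + 2.74
= 10.56

10.56


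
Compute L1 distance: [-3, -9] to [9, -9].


d = |-3-9| + |-9+ 9|
  = 12 + 0
  = 12

12


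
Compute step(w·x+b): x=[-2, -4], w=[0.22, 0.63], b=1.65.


z = (-2)·(0.22) + (-4)·(0.63) + 1.65
  = -1.31
step(z) = 0 (z<0)

0


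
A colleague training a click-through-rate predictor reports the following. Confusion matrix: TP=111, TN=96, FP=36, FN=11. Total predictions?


Total = TP + TN + FP + FN
= 111 + 96 + 36 + 11
= 254
(Predicted positive: 147, predicted negative: 107)

254


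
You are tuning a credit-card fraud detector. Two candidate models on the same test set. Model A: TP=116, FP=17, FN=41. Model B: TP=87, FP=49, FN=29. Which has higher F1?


Model A: P=116/133=0.8722, R=116/157=0.7389, F1=2PR/(P+R)=2TP/(2TP+FP+FN)=232/290=0.8
Model B: P=87/136=0.6397, R=87/116=0.75, F1=2PR/(P+R)=2TP/(2TP+FP+FN)=174/252=0.6905
0.8 > 0.6905 → Model A

Model A


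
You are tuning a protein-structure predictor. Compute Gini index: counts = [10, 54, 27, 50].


Probabilities: [10/141, 54/141, 27/141, 50/141] ≈ [0.0709, 0.383, 0.1915, 0.3546]
Σpᵢ² = (100 + 2916 + 729 + 2500)/141² = 6245/19881
Gini = 1 - Σpᵢ² = 1 - 6245/19881 = 0.6859

0.6859


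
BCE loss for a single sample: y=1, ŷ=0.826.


BCE = -[y·ln(p) + (1-y)·ln(1-p)]
= -1·ln(0.826) - 0
= -ln(0.826) = 0.1912

0.1912


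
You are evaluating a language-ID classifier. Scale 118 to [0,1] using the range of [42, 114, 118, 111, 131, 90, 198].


min=42, max=198
(118-42)/(198-42) = 76/156 = 0.4872

0.4872


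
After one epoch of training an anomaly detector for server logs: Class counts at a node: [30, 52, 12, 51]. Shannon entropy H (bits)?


Probabilities: [30/145, 52/145, 12/145, 51/145] ≈ [0.2069, 0.3586, 0.0828, 0.3517]
H = -((30/145)·log₂(30/145) + (52/145)·log₂(52/145) + (12/145)·log₂(12/145) + (51/145)·log₂(51/145))
  = 1.8286 bits

1.8286 bits


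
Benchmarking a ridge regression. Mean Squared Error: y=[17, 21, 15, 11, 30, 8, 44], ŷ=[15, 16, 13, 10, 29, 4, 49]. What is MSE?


Squared errors: (17-15)²=4, (21-16)²=25, (15-13)²=4, (11-10)²=1, (30-29)²=1, (8-4)²=16, (44-49)²=25
Sum = 76
MSE = 76/7 = 76/7

76/7


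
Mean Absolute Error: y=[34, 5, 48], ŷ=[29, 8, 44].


Absolute errors: |34-29|=5, |5-8|=3, |48-44|=4
Sum = 12
MAE = 12/3 = 4

4


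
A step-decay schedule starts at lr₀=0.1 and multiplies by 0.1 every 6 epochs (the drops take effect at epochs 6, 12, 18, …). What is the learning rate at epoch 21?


n_drops = ⌊21/6⌋ = 3
lr = 0.1·0.1^3 = 0.1·0.001 = 0.0001

0.0001


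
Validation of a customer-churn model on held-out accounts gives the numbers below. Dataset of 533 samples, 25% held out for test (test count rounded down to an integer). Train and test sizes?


Test = ⌊533·25/100⌋ = 133
Train = 533 - 133 = 400

Train: 400, Test: 133


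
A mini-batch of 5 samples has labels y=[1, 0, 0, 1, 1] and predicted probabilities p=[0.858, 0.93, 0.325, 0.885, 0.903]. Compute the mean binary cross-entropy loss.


L[0] = -ln(0.858) = 0.1532
L[1] = -ln(1-0.93) = -ln(0.07) = 2.6593
L[2] = -ln(1-0.325) = -ln(0.675) = 0.393
L[3] = -ln(0.885) = 0.1222
L[4] = -ln(0.903) = 0.102
mean = (0.1532 + 2.6593 + 0.393 + 0.1222 + 0.102)/5 = 0.6859

0.6859


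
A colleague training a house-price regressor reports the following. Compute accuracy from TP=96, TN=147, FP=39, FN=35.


Accuracy = (TP+TN)/(TP+TN+FP+FN)
= (96+147)/(317)
= 243/317 = 76.66%

76.66%


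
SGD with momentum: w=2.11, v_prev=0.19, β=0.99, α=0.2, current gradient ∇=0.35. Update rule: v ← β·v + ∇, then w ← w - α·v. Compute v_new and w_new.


v_new = 0.99·0.19 + 0.35 = 0.1881 + 0.35 = 0.5381
w_new = 2.11 - 0.2·0.5381 = 2.11 - 0.10762 = 2.00238

v_new=0.5381, w_new=2.00238


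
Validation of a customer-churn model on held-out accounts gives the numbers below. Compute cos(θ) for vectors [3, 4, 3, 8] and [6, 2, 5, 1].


A·B = 3·6 + 4·2 + 3·5 + 8·1 = 49
‖A‖ = √98 = 9.8995, ‖B‖ = √66 = 8.124
cos = 49/(√98·√66) = 49/√6468 = 0.6093

0.6093


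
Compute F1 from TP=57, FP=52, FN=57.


Precision = 57/109 = 0.5229
Recall = 57/114 = 0.5
F1 = 2·P·R/(P+R) = 2·TP/(2·TP+FP+FN) = 114/(114+52+57) = 114/223 = 0.5112

0.5112


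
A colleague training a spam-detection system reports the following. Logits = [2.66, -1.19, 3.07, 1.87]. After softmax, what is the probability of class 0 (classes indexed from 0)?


Exponentials: e^2.66=14.2963, e^-1.19=0.3042, e^3.07=21.5419, e^1.87=6.4883
Sum = 42.6307
Softmax = [0.3354, 0.0071, 0.5053, 0.1522]
p[0] = 14.2963/42.6307 = 0.3354

0.3354


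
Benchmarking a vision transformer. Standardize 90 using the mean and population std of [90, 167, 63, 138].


μ = 114.5, σ = 40.5
z = (90 - 114.5)/40.5 = -0.6049

-0.6049


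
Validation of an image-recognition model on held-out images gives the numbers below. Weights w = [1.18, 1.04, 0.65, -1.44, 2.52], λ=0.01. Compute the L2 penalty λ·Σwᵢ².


‖w‖₂² = (1.18)² + (1.04)² + (0.65)² + (-1.44)² + (2.52)²
     = 1.3924 + 1.0816 + 0.4225 + 2.0736 + 6.3504
     = 11.3205
λ·‖w‖₂² = 0.01·11.3205 = 0.113205

0.113205


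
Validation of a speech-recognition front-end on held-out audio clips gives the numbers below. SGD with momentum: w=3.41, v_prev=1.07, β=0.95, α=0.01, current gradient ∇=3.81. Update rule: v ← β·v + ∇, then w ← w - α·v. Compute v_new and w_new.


v_new = 0.95·1.07 + 3.81 = 1.0165 + 3.81 = 4.8265
w_new = 3.41 - 0.01·4.8265 = 3.41 - 0.048265 = 3.361735

v_new=4.8265, w_new=3.361735


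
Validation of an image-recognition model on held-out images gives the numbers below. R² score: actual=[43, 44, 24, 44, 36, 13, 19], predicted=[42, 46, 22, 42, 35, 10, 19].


ȳ = 31.8571
SS_res = Σ(y-ŷ)² = 23
SS_tot = Σ(y-ȳ)² = 1018.86
R² = 1 - SS_res/SS_tot = 1 - 0.0226 = 0.9774

0.9774


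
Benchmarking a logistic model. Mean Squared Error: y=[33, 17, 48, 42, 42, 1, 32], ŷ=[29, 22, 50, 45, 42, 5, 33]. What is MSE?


Squared errors: (33-29)²=16, (17-22)²=25, (48-50)²=4, (42-45)²=9, (42-42)²=0, (1-5)²=16, (32-33)²=1
Sum = 71
MSE = 71/7 = 71/7

71/7


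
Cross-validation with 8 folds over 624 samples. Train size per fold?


Fold size = 624/8 = 78
Training per fold = 624 - 78 = 546

546


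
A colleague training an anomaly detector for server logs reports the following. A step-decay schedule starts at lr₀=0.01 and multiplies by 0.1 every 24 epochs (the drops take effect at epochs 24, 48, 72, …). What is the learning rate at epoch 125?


n_drops = ⌊125/24⌋ = 5
lr = 0.01·0.1^5 = 0.01·0.00001 = 0.0000001

0.0000001


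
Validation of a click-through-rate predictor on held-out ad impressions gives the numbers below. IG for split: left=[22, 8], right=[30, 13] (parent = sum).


Parent = [52, 21], H_parent = 0.8657
H_left = 0.8366 (n=30), H_right = 0.8841 (n=43)
H_children = (30/73)·0.8366 + (43/73)·0.8841 = 0.8646
IG = 0.8657 - 0.8646 = 0.0011

0.0011


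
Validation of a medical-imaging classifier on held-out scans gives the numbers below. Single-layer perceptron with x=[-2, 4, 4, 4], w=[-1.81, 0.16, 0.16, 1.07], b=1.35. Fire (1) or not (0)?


z = (-2)·(-1.81) + (4)·(0.16) + (4)·(0.16) + (4)·(1.07) + 1.35
  = 10.53
step(z) = 1 (z≥0)

1


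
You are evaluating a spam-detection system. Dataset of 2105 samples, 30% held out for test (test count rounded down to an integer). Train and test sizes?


Test = ⌊2105·30/100⌋ = 631
Train = 2105 - 631 = 1474

Train: 1474, Test: 631


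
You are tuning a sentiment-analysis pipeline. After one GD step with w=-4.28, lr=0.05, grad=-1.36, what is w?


w_new = w - α·∇
= -4.28 - 0.05·-1.36
= -4.28 + 0.068
= -4.212

-4.212


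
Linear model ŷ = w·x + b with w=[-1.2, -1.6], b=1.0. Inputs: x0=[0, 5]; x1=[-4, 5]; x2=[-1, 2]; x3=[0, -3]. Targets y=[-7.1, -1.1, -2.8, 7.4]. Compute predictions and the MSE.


ŷ0 = (-1.2)·(0) + (-1.6)·(5) + 1.0 = -7.0
ŷ1 = (-1.2)·(-4) + (-1.6)·(5) + 1.0 = -2.2
ŷ2 = (-1.2)·(-1) + (-1.6)·(2) + 1.0 = -1.0
ŷ3 = (-1.2)·(0) + (-1.6)·(-3) + 1.0 = 5.8
errors² = [0.01, 1.21, 3.24, 2.56]
MSE = 7.0200/4 = 1.755

1.755


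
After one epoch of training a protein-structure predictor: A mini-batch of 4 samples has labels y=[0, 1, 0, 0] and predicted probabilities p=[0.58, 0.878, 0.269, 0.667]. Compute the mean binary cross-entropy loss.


L[0] = -ln(1-0.58) = -ln(0.42) = 0.8675
L[1] = -ln(0.878) = 0.1301
L[2] = -ln(1-0.269) = -ln(0.731) = 0.3133
L[3] = -ln(1-0.667) = -ln(0.333) = 1.0996
mean = (0.8675 + 0.1301 + 0.3133 + 1.0996)/4 = 0.6026

0.6026


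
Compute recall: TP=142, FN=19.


Recall = TP/(TP+FN)
= 142/(142+19)
= 142/161 = 88.2%

88.2%


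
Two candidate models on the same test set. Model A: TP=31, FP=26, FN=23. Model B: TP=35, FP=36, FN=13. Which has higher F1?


Model A: P=31/57=0.5439, R=31/54=0.5741, F1=2PR/(P+R)=2TP/(2TP+FP+FN)=62/111=0.5586
Model B: P=35/71=0.493, R=35/48=0.7292, F1=2PR/(P+R)=2TP/(2TP+FP+FN)=70/119=0.5882
0.5586 < 0.5882 → Model B

Model B


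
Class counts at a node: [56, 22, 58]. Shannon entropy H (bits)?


Probabilities: [56/136, 22/136, 58/136] ≈ [0.4118, 0.1618, 0.4265]
H = -((56/136)·log₂(56/136) + (22/136)·log₂(22/136) + (58/136)·log₂(58/136))
  = 1.4766 bits

1.4766 bits


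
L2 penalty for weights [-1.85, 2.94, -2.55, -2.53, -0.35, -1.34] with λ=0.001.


‖w‖₂² = (-1.85)² + (2.94)² + (-2.55)² + (-2.53)² + (-0.35)² + (-1.34)²
     = 3.4225 + 8.6436 + 6.5025 + 6.4009 + 0.1225 + 1.7956
     = 26.8876
λ·‖w‖₂² = 0.001·26.8876 = 0.026888

0.026888


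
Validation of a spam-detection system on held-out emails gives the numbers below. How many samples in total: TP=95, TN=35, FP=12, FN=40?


Total = TP + TN + FP + FN
= 95 + 35 + 12 + 40
= 182
(Predicted positive: 107, predicted negative: 75)

182


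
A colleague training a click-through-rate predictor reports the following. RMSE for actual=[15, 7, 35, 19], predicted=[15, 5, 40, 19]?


MSE = 29/4 = 7.25
RMSE = √(29/4) = 2.6926

2.6926


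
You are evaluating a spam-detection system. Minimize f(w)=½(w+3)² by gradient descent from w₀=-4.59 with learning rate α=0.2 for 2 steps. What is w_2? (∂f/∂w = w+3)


step 1: grad = -4.59+3 = -1.59; w = -4.59 - 0.2·(-1.59) = -4.272
step 2: grad = -4.272+3 = -1.272; w = -4.272 - 0.2·(-1.272) = -4.0176

-4.0176


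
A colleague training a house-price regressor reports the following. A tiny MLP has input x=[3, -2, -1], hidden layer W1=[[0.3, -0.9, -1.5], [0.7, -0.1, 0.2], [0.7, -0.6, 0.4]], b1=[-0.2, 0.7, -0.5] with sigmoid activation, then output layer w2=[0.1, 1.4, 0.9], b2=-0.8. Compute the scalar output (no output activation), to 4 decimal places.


z1[0] = (0.3)·(3) + (-0.9)·(-2) + (-1.5)·(-1) - 0.2 = 4.0
z1[1] = (0.7)·(3) + (-0.1)·(-2) + (0.2)·(-1) + 0.7 = 2.8
z1[2] = (0.7)·(3) + (-0.6)·(-2) + (0.4)·(-1) - 0.5 = 2.4
h = sigmoid(z1) = [0.982, 0.9427, 0.9168]
output = (0.1)·(0.982) + (1.4)·(0.9427) + (0.9)·(0.9168) - 0.8 = 1.4431

1.4431


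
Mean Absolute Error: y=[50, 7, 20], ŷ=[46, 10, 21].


Absolute errors: |50-46|=4, |7-10|=3, |20-21|=1
Sum = 8
MAE = 8/3 = 8/3

8/3


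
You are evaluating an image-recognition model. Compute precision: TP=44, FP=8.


Precision = TP/(TP+FP)
= 44/(44+8)
= 44/52 = 84.62%

84.62%


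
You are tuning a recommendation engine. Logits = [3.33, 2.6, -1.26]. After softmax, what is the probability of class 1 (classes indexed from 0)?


Exponentials: e^3.33=27.9383, e^2.6=13.4637, e^-1.26=0.2837
Sum = 41.6857
Softmax = [0.6702, 0.323, 0.0068]
p[1] = 13.4637/41.6857 = 0.323

0.323


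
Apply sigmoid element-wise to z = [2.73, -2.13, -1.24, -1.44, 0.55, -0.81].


σ(2.73) = 1/(1+e^-2.73) = 0.9388
σ(-2.13) = 1/(1+e^2.13) = 0.1062
σ(-1.24) = 1/(1+e^1.24) = 0.2244
σ(-1.44) = 1/(1+e^1.44) = 0.1915
σ(0.55) = 1/(1+e^-0.55) = 0.6341
σ(-0.81) = 1/(1+e^0.81) = 0.3079
result = [0.9388, 0.1062, 0.2244, 0.1915, 0.6341, 0.3079]

[0.9388, 0.1062, 0.2244, 0.1915, 0.6341, 0.3079]


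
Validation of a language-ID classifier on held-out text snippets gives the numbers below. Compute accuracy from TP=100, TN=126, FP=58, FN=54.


Accuracy = (TP+TN)/(TP+TN+FP+FN)
= (100+126)/(338)
= 226/338 = 66.86%

66.86%


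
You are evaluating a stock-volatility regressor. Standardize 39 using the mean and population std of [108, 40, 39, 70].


μ = 64.25, σ = 28.1636
z = (39 - 64.25)/28.1636 = -0.8965

-0.8965


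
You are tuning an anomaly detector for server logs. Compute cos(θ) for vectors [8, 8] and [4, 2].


A·B = 8·4 + 8·2 = 48
‖A‖ = √128 = 11.3137, ‖B‖ = √20 = 4.4721
cos = 48/(√128·√20) = 48/√2560 = 0.9487

0.9487


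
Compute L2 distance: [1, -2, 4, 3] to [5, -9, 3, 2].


d = √((1-5)² + (-2+ 9)² + (4-3)² + (3-2)²)
  = √(16 + 49 + 1 + 1)
  = √67 = 8.1854

8.1854


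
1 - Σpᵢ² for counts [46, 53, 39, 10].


Probabilities: [46/148, 53/148, 39/148, 10/148] ≈ [0.3108, 0.3581, 0.2635, 0.0676]
Σpᵢ² = (2116 + 2809 + 1521 + 100)/148² = 6546/21904
Gini = 1 - Σpᵢ² = 1 - 6546/21904 = 0.7012

0.7012


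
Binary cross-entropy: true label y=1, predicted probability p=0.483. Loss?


BCE = -[y·ln(p) + (1-y)·ln(1-p)]
= -1·ln(0.483) - 0
= -ln(0.483) = 0.7277

0.7277


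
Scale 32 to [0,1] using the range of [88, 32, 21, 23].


min=21, max=88
(32-21)/(88-21) = 11/67 = 0.1642

0.1642


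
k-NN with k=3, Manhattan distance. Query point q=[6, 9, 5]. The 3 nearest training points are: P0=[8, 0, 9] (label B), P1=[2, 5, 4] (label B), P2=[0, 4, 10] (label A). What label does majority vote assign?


d(q,P0) = 15  (label B)
d(q,P1) = 9  (label B)
d(q,P2) = 16  (label A)
Votes: A=1, B=2
Majority → B

B


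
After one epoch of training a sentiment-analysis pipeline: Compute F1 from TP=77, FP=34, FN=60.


Precision = 77/111 = 0.6937
Recall = 77/137 = 0.562
F1 = 2·P·R/(P+R) = 2·TP/(2·TP+FP+FN) = 154/(154+34+60) = 154/248 = 0.621

0.621


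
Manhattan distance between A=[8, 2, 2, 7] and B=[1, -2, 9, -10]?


d = |8-1| + |2+ 2| + |2-9| + |7+ 10|
  = 7 + 4 + 7 + 17
  = 35

35


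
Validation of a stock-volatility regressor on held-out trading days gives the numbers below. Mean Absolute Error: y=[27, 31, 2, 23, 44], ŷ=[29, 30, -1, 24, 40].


Absolute errors: |27-29|=2, |31-30|=1, |2+ 1|=3, |23-24|=1, |44-40|=4
Sum = 11
MAE = 11/5 = 11/5

11/5


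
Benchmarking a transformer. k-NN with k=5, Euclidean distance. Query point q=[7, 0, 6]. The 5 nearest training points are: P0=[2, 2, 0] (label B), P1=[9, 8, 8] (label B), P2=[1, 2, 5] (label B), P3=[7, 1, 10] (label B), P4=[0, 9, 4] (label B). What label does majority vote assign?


d(q,P0) = 8.0623  (label B)
d(q,P1) = 8.4853  (label B)
d(q,P2) = 6.4031  (label B)
d(q,P3) = 4.1231  (label B)
d(q,P4) = 11.5758  (label B)
Votes: A=0, B=5
Majority → B

B


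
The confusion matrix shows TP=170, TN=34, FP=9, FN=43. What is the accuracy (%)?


Accuracy = (TP+TN)/(TP+TN+FP+FN)
= (170+34)/(256)
= 204/256 = 79.69%

79.69%


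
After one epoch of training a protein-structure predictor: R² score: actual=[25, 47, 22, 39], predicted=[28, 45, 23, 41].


ȳ = 33.25
SS_res = Σ(y-ŷ)² = 18
SS_tot = Σ(y-ȳ)² = 416.75
R² = 1 - SS_res/SS_tot = 1 - 0.0432 = 0.9568

0.9568


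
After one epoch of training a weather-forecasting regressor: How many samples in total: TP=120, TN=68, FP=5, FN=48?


Total = TP + TN + FP + FN
= 120 + 68 + 5 + 48
= 241
(Predicted positive: 125, predicted negative: 116)

241


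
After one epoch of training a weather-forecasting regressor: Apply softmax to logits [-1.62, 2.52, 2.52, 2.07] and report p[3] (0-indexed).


Exponentials: e^-1.62=0.1979, e^2.52=12.4286, e^2.52=12.4286, e^2.07=7.9248
Sum = 32.9799
Softmax = [0.006, 0.3769, 0.3769, 0.2403]
p[3] = 7.9248/32.9799 = 0.2403

0.2403


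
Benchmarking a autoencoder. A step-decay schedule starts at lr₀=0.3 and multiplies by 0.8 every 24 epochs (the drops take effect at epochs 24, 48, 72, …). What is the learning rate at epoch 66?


n_drops = ⌊66/24⌋ = 2
lr = 0.3·0.8^2 = 0.3·0.64 = 0.192

0.192
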